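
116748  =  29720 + 87028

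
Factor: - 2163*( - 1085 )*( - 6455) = -3^1*5^2 *7^2*31^1 * 103^1*1291^1 = - 15148949025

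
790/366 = 2 + 29/183 = 2.16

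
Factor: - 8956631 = -8956631^1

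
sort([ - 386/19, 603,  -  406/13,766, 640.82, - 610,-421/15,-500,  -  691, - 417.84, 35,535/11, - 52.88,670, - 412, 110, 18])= [ - 691, - 610 , - 500, - 417.84, - 412, - 52.88,  -  406/13, - 421/15,-386/19,18,35, 535/11 , 110, 603,640.82,  670,766]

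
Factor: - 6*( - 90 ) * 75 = 2^2* 3^4 * 5^3  =  40500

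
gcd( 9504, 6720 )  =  96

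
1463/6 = 243 + 5/6 =243.83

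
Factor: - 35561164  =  - 2^2*8890291^1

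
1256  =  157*8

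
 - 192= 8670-8862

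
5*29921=149605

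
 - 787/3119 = - 1  +  2332/3119 = -0.25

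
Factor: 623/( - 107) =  - 7^1 *89^1*107^(-1)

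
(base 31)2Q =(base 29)31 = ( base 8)130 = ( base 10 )88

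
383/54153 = 383/54153 = 0.01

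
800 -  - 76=876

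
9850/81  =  121 + 49/81 =121.60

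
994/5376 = 71/384= 0.18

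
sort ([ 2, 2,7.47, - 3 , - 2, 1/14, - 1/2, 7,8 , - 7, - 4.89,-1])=[ - 7,-4.89,-3,-2,-1,-1/2, 1/14, 2, 2,7, 7.47, 8]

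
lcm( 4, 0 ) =0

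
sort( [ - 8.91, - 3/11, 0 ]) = [ - 8.91, - 3/11,  0 ] 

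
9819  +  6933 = 16752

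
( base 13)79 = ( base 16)64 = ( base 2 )1100100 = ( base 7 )202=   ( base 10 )100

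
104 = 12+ 92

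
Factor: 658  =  2^1 * 7^1*47^1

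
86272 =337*256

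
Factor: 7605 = 3^2*5^1 * 13^2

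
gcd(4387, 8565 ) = 1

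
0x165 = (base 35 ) a7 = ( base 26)dj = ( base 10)357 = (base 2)101100101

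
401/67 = 401/67 = 5.99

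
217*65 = 14105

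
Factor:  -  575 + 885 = 2^1*5^1*31^1 = 310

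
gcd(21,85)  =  1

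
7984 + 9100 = 17084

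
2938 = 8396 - 5458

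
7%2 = 1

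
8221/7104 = 1 + 1117/7104  =  1.16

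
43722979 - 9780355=33942624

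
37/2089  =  37/2089 = 0.02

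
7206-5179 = 2027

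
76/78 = 38/39 = 0.97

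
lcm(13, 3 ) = 39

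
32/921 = 32/921 = 0.03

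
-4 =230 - 234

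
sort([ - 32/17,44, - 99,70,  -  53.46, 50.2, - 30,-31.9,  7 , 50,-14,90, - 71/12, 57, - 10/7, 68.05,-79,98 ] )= [ - 99 , - 79, - 53.46, - 31.9, - 30, - 14, - 71/12, - 32/17,-10/7, 7,44, 50,50.2,57,68.05,70, 90,98 ] 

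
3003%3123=3003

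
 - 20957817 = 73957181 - 94914998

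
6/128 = 3/64= 0.05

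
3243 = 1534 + 1709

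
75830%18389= 2274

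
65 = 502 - 437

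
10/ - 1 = -10/1 = - 10.00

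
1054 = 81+973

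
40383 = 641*63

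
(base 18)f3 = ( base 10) 273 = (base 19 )E7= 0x111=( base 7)540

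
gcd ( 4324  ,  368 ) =92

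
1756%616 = 524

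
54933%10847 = 698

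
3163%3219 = 3163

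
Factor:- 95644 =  - 2^2*23911^1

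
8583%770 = 113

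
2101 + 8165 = 10266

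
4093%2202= 1891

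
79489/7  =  79489/7 = 11355.57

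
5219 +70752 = 75971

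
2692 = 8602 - 5910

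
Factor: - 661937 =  - 283^1*2339^1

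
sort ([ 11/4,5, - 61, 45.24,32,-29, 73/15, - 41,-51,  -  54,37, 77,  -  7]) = [-61 ,- 54, - 51, - 41,  -  29,-7,11/4, 73/15,5, 32,37, 45.24, 77]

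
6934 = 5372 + 1562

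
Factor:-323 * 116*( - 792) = 29674656 = 2^5 * 3^2*11^1*17^1*19^1 *29^1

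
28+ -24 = 4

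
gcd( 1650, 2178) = 66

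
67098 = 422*159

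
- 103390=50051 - 153441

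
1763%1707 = 56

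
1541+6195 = 7736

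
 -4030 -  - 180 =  - 3850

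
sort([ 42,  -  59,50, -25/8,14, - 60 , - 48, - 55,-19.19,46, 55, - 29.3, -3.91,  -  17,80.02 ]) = [-60 ,  -  59, - 55,  -  48, - 29.3, - 19.19 , - 17, - 3.91, - 25/8,  14,42,46, 50,55,80.02]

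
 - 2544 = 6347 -8891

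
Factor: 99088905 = 3^1*5^1*227^1*29101^1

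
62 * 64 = 3968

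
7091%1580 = 771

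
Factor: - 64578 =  - 2^1 *3^1*47^1*229^1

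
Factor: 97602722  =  2^1  *7^1*449^1*15527^1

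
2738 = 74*37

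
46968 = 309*152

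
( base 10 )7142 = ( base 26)aei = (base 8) 15746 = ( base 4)1233212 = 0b1101111100110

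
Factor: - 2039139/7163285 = -3^2*5^( - 1 ) * 19^(  -  1)*75403^( - 1)*226571^1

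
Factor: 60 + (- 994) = - 2^1*467^1 = - 934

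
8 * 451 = 3608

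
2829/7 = 2829/7 = 404.14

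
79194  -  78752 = 442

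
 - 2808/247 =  -12 + 12/19=- 11.37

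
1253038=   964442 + 288596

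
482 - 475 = 7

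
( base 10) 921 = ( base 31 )tm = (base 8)1631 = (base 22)1jj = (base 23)1h1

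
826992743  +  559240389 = 1386233132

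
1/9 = 1/9= 0.11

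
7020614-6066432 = 954182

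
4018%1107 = 697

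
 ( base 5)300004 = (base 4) 2102203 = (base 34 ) 83t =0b10010010100011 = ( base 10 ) 9379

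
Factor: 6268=2^2*1567^1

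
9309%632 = 461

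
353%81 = 29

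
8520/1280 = 6 +21/32 = 6.66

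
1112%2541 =1112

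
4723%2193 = 337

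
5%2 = 1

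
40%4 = 0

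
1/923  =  1/923 = 0.00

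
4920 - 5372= - 452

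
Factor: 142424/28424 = 937/187 = 11^(  -  1 )*17^( - 1) * 937^1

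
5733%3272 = 2461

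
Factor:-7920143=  - 7^1*11^1*102859^1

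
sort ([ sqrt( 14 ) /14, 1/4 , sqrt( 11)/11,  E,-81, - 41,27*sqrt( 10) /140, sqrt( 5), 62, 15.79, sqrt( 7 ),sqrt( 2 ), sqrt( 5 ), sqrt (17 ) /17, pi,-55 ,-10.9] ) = [ - 81,-55, - 41, - 10.9,  sqrt( 17 )/17, 1/4, sqrt(  14) /14,sqrt( 11) /11,  27*sqrt( 10 ) /140,sqrt( 2 ), sqrt( 5),  sqrt( 5), sqrt(7), E,pi, 15.79,62 ]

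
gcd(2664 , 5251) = 1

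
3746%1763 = 220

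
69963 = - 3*( - 23321 ) 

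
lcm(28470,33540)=2448420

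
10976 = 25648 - 14672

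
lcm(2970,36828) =184140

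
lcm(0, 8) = 0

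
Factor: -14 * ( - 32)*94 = 42112 = 2^7 * 7^1*47^1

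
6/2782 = 3/1391 = 0.00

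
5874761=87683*67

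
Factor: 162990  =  2^1*3^2*5^1* 1811^1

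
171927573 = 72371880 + 99555693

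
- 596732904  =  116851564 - 713584468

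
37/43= 37/43 = 0.86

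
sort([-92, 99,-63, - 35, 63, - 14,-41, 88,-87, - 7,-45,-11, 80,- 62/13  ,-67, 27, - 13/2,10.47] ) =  [-92,-87, - 67,-63,-45 ,-41, - 35,-14,-11, - 7, - 13/2,-62/13,10.47, 27, 63, 80, 88, 99 ]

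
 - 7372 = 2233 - 9605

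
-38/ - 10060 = 19/5030= 0.00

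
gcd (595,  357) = 119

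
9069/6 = 3023/2 = 1511.50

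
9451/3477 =9451/3477 = 2.72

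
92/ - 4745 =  - 92/4745 = - 0.02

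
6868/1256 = 1717/314 = 5.47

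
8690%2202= 2084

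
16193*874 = 14152682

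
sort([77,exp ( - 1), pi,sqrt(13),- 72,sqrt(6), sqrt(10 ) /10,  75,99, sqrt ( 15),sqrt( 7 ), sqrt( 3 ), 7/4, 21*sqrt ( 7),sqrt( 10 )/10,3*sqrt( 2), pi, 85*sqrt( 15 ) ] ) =[ - 72 , sqrt(10)/10 , sqrt( 10)/10,  exp( - 1), sqrt ( 3 ),  7/4,sqrt ( 6 ), sqrt ( 7 ), pi, pi,sqrt(13 ), sqrt ( 15),3*sqrt(2), 21*sqrt( 7),75, 77, 99,  85*sqrt ( 15)]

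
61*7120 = 434320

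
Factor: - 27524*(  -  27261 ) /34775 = 2^2*3^2*5^( - 2)*7^1*107^( - 1)*233^1*983^1=57717828/2675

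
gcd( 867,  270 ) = 3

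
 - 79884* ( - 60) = 4793040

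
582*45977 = 26758614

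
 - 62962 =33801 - 96763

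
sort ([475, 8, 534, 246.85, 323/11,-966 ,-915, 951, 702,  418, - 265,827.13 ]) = [ - 966,-915, - 265, 8,323/11, 246.85 , 418, 475, 534, 702, 827.13,951]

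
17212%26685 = 17212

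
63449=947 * 67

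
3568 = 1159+2409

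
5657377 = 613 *9229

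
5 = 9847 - 9842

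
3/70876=3/70876  =  0.00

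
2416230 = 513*4710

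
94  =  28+66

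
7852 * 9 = 70668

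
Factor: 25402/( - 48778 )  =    -  13^1*29^ ( - 3)*977^1 = - 12701/24389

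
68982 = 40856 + 28126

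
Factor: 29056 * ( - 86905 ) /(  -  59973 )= 2^7 * 3^( - 1)*5^1 * 7^1*13^1*191^1*227^1*19991^( - 1 ) =2525111680/59973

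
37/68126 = 37/68126 = 0.00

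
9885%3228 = 201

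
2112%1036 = 40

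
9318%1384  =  1014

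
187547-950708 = - 763161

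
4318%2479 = 1839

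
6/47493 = 2/15831=0.00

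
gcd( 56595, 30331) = 49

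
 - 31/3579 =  - 1+3548/3579 = - 0.01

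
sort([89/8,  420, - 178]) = [ - 178,89/8,420]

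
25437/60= 8479/20 = 423.95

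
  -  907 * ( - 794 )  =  720158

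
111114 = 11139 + 99975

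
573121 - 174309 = 398812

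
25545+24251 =49796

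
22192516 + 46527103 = 68719619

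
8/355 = 8/355  =  0.02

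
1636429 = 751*2179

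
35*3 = 105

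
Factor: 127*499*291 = 18441543   =  3^1*97^1*127^1*499^1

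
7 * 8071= 56497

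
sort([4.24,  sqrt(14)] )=[sqrt( 14),4.24] 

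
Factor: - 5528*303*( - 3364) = 5634646176 = 2^5*3^1*29^2*101^1*691^1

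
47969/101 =47969/101 = 474.94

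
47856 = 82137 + -34281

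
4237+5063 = 9300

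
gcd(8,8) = 8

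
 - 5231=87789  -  93020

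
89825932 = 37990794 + 51835138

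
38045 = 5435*7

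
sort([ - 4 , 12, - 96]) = [ - 96, - 4,12]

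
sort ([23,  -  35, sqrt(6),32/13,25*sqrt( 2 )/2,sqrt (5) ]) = [ - 35,sqrt ( 5 ),sqrt(6 ), 32/13, 25*sqrt( 2 ) /2,23]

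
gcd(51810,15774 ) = 66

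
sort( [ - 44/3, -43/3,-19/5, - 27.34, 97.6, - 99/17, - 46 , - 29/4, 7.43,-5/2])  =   [-46, - 27.34, - 44/3, - 43/3, - 29/4, - 99/17, - 19/5, - 5/2 , 7.43, 97.6]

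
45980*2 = 91960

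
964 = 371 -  - 593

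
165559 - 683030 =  - 517471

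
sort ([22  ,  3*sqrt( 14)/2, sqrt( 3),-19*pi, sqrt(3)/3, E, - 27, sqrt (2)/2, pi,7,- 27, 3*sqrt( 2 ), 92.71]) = [ - 19*pi ,-27, - 27,sqrt ( 3 ) /3,sqrt(2)/2, sqrt( 3),  E,pi,3*sqrt( 2), 3 * sqrt( 14)/2,7,22, 92.71]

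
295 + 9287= 9582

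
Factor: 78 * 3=234 = 2^1 * 3^2*13^1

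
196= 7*28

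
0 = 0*2827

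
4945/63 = 78+31/63= 78.49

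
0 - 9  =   - 9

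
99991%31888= 4327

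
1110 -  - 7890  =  9000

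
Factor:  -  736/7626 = - 2^4*3^(  -  1 )*23^1*31^(-1)*41^ (-1) = - 368/3813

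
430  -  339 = 91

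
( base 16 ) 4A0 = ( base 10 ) 1184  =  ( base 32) 150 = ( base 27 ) 1GN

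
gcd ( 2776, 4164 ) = 1388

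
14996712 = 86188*174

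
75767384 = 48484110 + 27283274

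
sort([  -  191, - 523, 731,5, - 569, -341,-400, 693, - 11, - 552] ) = [ - 569,-552, - 523, - 400,-341,  -  191,-11 , 5, 693, 731]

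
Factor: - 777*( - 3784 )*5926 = 17423435568 = 2^4 * 3^1*7^1 * 11^1*37^1*43^1*2963^1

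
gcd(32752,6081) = 1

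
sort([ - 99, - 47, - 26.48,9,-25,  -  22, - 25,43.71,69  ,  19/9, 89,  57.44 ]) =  [-99, - 47,  -  26.48 ,-25,-25,  -  22,19/9, 9,43.71, 57.44, 69,89]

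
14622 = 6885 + 7737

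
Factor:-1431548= -2^2 * 61^1*5867^1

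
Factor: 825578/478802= 13^1*53^(-1 )*113^1 * 281^1* 4517^( - 1 )  =  412789/239401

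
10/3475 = 2/695 = 0.00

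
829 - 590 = 239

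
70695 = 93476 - 22781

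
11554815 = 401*28815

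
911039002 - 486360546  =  424678456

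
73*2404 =175492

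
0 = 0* 9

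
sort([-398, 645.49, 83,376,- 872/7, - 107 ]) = [ - 398,-872/7,  -  107, 83,376, 645.49 ] 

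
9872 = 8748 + 1124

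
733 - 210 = 523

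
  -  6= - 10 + 4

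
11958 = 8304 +3654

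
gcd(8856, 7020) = 108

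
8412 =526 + 7886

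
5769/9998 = 5769/9998=0.58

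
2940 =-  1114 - -4054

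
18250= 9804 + 8446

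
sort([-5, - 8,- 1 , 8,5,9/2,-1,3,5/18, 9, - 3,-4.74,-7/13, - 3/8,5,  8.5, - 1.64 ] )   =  [ - 8, - 5, - 4.74,  -  3, - 1.64 , - 1,  -  1 ,-7/13 , - 3/8,5/18, 3,  9/2,5, 5,8, 8.5, 9]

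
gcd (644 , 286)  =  2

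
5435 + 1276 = 6711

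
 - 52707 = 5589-58296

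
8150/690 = 815/69  =  11.81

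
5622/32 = 2811/16 = 175.69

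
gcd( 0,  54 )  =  54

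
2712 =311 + 2401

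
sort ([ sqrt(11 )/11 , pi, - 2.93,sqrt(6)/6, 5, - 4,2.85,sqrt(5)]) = [-4,-2.93, sqrt( 11 )/11, sqrt( 6) /6, sqrt( 5), 2.85 , pi, 5 ] 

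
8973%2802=567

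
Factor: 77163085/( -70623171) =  - 3^ ( - 4 )*5^1*17^1*109^( - 1) *421^( - 1 )*47779^1= - 4061215/3717009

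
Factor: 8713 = 8713^1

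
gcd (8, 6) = 2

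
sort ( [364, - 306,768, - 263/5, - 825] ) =[ - 825, - 306,  -  263/5, 364,  768]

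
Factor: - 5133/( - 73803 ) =29^1*59^1*73^( - 1)*337^( - 1) = 1711/24601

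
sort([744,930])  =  [744,930 ] 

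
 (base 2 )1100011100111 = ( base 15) 1D50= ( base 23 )C14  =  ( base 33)5s6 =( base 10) 6375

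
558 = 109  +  449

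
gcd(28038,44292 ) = 6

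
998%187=63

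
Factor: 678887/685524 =2^ ( - 2 )*3^ ( -1)*7^( - 1 )*11^1*8161^ ( - 1) * 61717^1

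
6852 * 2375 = 16273500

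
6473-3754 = 2719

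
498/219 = 2 + 20/73 = 2.27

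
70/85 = 14/17 = 0.82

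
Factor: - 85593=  - 3^1*103^1*277^1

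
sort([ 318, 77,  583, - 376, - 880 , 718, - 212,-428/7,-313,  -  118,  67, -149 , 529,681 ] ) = [-880,-376, - 313,- 212, - 149, - 118, - 428/7,67,  77, 318,  529, 583, 681,718]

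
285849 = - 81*(-3529) 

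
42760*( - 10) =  - 427600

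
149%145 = 4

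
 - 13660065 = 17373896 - 31033961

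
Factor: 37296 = 2^4*3^2*7^1*37^1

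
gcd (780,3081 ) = 39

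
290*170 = 49300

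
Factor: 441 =3^2 *7^2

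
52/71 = 52/71 = 0.73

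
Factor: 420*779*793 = 259453740 =2^2*3^1 * 5^1*7^1*13^1*19^1*41^1*61^1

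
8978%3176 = 2626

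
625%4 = 1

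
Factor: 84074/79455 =2^1*3^(-1)*5^( - 1 )*127^1*331^1*5297^( - 1)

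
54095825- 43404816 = 10691009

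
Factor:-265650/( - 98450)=3^1*7^1*23^1*179^(  -  1 )=483/179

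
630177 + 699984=1330161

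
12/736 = 3/184=0.02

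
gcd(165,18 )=3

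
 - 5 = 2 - 7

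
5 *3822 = 19110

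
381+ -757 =  -  376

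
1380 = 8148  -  6768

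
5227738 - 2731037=2496701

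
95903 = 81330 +14573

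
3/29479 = 3/29479 = 0.00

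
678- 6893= -6215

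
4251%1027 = 143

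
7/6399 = 7/6399 = 0.00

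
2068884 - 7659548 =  - 5590664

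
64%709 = 64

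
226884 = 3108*73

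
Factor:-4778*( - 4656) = 22246368  =  2^5*3^1*97^1*2389^1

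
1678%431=385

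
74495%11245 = 7025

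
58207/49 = 1187 + 44/49 = 1187.90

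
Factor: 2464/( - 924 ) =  - 2^3 * 3^( - 1) =- 8/3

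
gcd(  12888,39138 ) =6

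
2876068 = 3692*779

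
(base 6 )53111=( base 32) 703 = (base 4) 1300003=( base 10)7171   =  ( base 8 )16003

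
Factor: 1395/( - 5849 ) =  - 3^2*5^1* 31^1*5849^(-1)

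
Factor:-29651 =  - 149^1*199^1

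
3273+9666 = 12939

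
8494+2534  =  11028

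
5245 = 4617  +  628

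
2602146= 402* 6473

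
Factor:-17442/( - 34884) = 1/2 = 2^(- 1 ) 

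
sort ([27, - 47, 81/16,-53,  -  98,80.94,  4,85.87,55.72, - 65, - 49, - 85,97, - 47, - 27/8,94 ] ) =[ - 98 , - 85, - 65, - 53, - 49 , - 47, - 47, - 27/8,4 , 81/16, 27,55.72, 80.94,85.87,94,97 ] 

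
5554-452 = 5102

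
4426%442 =6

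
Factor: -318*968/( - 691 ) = 307824/691 = 2^4*3^1*11^2 *53^1 * 691^( - 1 )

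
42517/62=42517/62= 685.76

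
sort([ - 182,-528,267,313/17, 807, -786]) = [ - 786, - 528, - 182, 313/17, 267, 807 ]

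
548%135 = 8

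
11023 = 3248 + 7775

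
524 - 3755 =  - 3231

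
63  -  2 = 61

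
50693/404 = 125 + 193/404= 125.48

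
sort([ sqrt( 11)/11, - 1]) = [ - 1, sqrt( 11 )/11]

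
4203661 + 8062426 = 12266087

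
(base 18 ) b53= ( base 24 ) 689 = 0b111001001001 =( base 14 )1493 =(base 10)3657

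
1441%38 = 35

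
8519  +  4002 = 12521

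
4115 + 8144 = 12259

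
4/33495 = 4/33495= 0.00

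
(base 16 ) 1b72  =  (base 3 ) 100122020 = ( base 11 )5308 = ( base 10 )7026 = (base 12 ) 4096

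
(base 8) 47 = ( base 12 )33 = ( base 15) 29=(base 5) 124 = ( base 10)39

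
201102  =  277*726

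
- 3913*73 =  - 285649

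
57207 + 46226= 103433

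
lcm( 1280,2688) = 26880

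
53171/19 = 53171/19 = 2798.47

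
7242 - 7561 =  - 319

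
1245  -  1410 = - 165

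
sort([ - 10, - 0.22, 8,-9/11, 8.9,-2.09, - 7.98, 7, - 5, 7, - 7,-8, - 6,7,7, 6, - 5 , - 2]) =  [ - 10, - 8, - 7.98, - 7,-6, - 5, - 5, - 2.09, - 2, - 9/11, - 0.22,6,7, 7  ,  7,7,8, 8.9] 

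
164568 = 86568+78000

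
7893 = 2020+5873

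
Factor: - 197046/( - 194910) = 369/365 = 3^2*5^( - 1)*41^1*73^( - 1)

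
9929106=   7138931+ 2790175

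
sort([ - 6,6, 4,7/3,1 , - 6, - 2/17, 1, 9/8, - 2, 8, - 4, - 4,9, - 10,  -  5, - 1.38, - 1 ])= [ - 10, - 6, - 6, - 5 , - 4, - 4,- 2,-1.38,  -  1, - 2/17, 1, 1,9/8, 7/3 , 4, 6, 8,  9] 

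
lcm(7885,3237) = 307515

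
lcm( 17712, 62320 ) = 1682640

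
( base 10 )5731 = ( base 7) 22465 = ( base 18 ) HC7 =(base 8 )13143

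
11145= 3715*3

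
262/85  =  262/85= 3.08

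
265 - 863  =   - 598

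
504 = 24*21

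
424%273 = 151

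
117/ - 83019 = - 1 + 27634/27673= -0.00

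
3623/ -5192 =-3623/5192 = - 0.70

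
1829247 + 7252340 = 9081587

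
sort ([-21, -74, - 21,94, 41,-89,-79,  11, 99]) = [- 89, - 79, -74, - 21, - 21,11,41,94, 99]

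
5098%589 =386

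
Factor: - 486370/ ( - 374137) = 2^1*5^1*17^1*2861^1*374137^( - 1)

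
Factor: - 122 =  - 2^1*61^1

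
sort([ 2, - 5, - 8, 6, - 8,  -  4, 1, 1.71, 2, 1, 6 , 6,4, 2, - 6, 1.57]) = [ - 8, -8, - 6,-5,-4, 1, 1,  1.57, 1.71 , 2, 2, 2, 4, 6, 6, 6] 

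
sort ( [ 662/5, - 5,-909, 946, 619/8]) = [-909,-5, 619/8, 662/5,946]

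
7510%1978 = 1576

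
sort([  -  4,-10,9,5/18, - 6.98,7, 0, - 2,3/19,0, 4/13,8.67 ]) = [ - 10,-6.98, -4, -2, 0,0, 3/19, 5/18,4/13, 7, 8.67, 9]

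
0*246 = 0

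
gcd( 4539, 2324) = 1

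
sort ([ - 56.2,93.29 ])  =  [ -56.2,93.29 ]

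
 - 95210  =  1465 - 96675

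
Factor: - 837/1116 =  - 2^( - 2)*3^1 = -3/4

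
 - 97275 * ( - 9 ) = 875475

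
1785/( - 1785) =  - 1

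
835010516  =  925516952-90506436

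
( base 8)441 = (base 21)DG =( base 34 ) 8H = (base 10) 289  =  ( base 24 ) c1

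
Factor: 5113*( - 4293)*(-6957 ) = 3^6 * 53^1*773^1*5113^1 = 152706908313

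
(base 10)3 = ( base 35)3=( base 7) 3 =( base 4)3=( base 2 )11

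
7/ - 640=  - 7/640  =  - 0.01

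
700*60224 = 42156800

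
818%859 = 818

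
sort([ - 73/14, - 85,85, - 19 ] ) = [  -  85, - 19, - 73/14,  85] 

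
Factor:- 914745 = -3^1*5^1*13^1*4691^1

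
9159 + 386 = 9545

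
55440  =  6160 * 9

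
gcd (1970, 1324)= 2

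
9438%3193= 3052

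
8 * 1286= 10288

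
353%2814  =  353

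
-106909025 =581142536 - 688051561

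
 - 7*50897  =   - 356279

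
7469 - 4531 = 2938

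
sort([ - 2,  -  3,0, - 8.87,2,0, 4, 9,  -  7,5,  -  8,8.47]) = [ - 8.87, - 8, - 7, - 3,  -  2,0 , 0, 2, 4, 5, 8.47,9]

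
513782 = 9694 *53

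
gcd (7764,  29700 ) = 12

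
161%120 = 41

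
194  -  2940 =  - 2746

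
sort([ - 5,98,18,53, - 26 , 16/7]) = [ - 26, - 5  ,  16/7, 18, 53,98 ]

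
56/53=56/53 =1.06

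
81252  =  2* 40626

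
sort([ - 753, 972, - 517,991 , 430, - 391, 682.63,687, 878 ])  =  [ - 753, - 517, -391,430, 682.63, 687,878, 972, 991]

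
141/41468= 141/41468  =  0.00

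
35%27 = 8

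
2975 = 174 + 2801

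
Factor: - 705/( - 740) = 2^(-2)*3^1* 37^( - 1 )*47^1 = 141/148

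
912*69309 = 63209808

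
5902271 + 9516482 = 15418753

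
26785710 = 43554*615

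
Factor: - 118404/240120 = - 2^ ( - 1 )*5^( - 1) *11^1 *13^1*29^ ( - 1) = -  143/290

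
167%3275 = 167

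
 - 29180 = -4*7295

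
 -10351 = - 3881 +- 6470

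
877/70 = 12 + 37/70 = 12.53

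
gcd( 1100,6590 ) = 10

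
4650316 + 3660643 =8310959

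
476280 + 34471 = 510751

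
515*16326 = 8407890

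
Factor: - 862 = - 2^1*431^1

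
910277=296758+613519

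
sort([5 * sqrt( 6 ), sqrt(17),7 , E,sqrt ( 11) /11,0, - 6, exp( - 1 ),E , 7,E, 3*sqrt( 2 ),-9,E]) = [ - 9 ,-6, 0,sqrt ( 11)/11, exp(-1),E,E,E, E,sqrt ( 17), 3*  sqrt( 2 ), 7, 7,5*sqrt( 6)]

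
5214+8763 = 13977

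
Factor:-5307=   -  3^1* 29^1*61^1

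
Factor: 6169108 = 2^2*11^1*140207^1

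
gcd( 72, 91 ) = 1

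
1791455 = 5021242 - 3229787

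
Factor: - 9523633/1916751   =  - 414071/83337=- 3^(- 1)*7^1*149^1*397^1*27779^ ( - 1)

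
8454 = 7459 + 995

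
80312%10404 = 7484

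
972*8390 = 8155080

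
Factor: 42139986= 2^1*3^1*7^1*19^1*52807^1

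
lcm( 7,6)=42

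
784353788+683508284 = 1467862072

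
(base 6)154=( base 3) 2121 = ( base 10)70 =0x46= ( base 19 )3D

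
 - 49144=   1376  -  50520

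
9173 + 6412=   15585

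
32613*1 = 32613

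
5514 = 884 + 4630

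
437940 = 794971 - 357031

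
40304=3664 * 11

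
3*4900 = 14700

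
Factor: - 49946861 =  -61^1*167^1*4903^1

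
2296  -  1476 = 820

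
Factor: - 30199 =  - 13^1*23^1*101^1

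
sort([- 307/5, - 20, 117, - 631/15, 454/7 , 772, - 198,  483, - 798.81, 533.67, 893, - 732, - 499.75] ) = [ - 798.81,  -  732, - 499.75, - 198, - 307/5, - 631/15,-20,454/7,117, 483,533.67,772, 893]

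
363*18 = 6534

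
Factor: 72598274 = 2^1*7^1*83^1*62477^1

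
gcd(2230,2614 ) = 2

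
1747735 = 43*40645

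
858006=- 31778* (  -  27)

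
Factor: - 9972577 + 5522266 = -3^2*17^2 *29^1*59^1 = -  4450311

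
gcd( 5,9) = 1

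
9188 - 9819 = -631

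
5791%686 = 303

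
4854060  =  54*89890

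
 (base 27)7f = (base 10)204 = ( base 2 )11001100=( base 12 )150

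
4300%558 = 394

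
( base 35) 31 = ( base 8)152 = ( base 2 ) 1101010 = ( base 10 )106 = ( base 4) 1222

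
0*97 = 0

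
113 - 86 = 27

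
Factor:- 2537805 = -3^1*5^1 * 367^1*461^1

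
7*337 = 2359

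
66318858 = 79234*837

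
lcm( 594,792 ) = 2376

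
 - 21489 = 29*(-741)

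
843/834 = 1+3/278  =  1.01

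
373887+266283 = 640170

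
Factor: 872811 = 3^2 * 96979^1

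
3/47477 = 3/47477= 0.00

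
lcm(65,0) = 0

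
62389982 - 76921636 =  - 14531654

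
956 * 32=30592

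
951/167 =951/167 = 5.69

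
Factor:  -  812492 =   -  2^2*229^1*887^1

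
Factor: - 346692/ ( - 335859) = 2^2*167^1*173^1*111953^( - 1) = 115564/111953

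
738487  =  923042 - 184555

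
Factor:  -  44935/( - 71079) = 3^(- 1 )*5^1 * 11^1*29^ (- 1 )=55/87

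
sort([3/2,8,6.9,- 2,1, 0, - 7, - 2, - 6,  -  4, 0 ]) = [ - 7, - 6, - 4, - 2, - 2,0, 0, 1, 3/2, 6.9, 8 ]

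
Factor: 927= 3^2 * 103^1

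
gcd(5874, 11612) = 2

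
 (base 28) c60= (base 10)9576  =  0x2568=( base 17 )1g25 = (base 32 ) 9B8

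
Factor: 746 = 2^1*373^1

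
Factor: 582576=2^4*3^1*53^1*229^1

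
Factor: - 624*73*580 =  - 26420160 = - 2^6 * 3^1*5^1*13^1*29^1*73^1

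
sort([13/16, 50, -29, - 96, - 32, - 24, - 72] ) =[ - 96, - 72,- 32, - 29,-24,  13/16, 50] 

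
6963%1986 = 1005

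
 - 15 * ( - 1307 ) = 19605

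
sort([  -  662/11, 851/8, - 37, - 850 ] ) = [-850, - 662/11,-37,851/8]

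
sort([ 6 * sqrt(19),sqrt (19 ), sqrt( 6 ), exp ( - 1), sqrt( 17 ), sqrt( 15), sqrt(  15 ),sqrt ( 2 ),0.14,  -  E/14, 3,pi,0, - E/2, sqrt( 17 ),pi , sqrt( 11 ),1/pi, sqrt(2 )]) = [ - E/2, - E/14, 0, 0.14,1/pi,exp( - 1),sqrt(2),sqrt(2), sqrt( 6 ),3,pi,pi , sqrt( 11), sqrt( 15 ),sqrt( 15),sqrt( 17),sqrt ( 17 ),sqrt (19), 6*sqrt( 19)]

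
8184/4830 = 1364/805  =  1.69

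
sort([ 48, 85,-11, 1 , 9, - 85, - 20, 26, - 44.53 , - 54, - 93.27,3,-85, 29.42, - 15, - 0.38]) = [ - 93.27, - 85,-85 , - 54, - 44.53,-20, - 15, - 11, - 0.38,1, 3, 9,26, 29.42,48, 85] 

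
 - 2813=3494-6307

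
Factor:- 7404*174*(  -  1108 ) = 1427431968 = 2^5 *3^2*29^1*277^1*617^1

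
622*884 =549848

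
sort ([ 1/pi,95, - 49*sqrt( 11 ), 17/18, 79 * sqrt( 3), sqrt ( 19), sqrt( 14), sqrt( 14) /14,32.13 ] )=[  -  49*sqrt( 11) , sqrt( 14)/14,1/pi, 17/18,sqrt(14), sqrt(19 ), 32.13,95, 79*sqrt( 3) ]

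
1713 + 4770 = 6483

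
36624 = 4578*8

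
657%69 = 36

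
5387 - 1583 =3804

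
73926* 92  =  6801192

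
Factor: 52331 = 43^1 * 1217^1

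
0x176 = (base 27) dn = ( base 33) BB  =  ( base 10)374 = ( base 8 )566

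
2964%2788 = 176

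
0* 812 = 0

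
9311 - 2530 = 6781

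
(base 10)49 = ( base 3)1211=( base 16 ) 31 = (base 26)1n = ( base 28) 1L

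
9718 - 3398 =6320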